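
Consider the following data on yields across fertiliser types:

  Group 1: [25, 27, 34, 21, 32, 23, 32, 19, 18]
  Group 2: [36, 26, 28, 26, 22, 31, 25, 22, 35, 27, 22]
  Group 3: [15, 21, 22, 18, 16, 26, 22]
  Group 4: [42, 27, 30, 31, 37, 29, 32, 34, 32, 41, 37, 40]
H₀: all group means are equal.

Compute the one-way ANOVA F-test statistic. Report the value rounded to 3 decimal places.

test statistic = 12.890

Group means [25.67, 27.27, 20.00, 34.33], grand mean 27.769
SSB = Σnᵢ(x̄ᵢ−x̄)² = 982.075; SSW = ΣΣ(x−x̄ᵢ)² = 888.848
MSB = 982.075/3 = 327.3582; MSW = 888.848/35 = 25.3957
F = MSB/MSW = 12.8903
df = (3, 35)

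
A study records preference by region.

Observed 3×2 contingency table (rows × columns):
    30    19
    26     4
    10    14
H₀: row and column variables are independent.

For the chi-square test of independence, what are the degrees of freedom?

degrees of freedom = 2

df = (r−1)(c−1) = (3−1)·(2−1) = 2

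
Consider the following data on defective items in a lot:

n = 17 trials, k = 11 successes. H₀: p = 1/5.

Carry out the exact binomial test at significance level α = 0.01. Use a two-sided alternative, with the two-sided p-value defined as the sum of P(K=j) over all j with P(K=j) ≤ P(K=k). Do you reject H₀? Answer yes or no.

reject H₀: yes

Exact binomial: n=17, k=11, p₀=1/5=0.2000
P(X=j) = C(n,j)·p₀^j·(1−p₀)^(n−j); p = Σ P(X=j) over j with P(X=j) ≤ P(X=11)
p-value (two-sided) = 0.00008
At α=0.01: p < α → reject H₀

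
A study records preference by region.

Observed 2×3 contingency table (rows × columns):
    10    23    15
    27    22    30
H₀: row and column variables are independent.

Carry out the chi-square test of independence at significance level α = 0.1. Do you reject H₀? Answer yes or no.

reject H₀: yes

Row totals [48, 79], col totals [37, 45, 45], n=127
χ² = (10−13.98)²/13.98 + (23−17.01)²/17.01 + (15−17.01)²/17.01 + (27−23.02)²/23.02 + (22−27.99)²/27.99 + (30−27.99)²/27.99 = 5.5997
df = 2
p-value (upper-tail) = 0.06082
At α=0.1: p < α → reject H₀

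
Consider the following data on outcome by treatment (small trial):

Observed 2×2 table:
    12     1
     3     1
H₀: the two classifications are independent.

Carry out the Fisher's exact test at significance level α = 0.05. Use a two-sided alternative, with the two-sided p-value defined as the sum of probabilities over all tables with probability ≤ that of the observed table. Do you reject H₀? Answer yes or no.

reject H₀: no

Margins: r₁=13, r₂=4, c₁=15, c₂=2, n=17
p_obs = C(13,12)·C(4,3)/C(17,15); sum pmf over tables with pmf ≤ p_obs
p-value (two-sided) = 0.42647
At α=0.05: p ≥ α → fail to reject H₀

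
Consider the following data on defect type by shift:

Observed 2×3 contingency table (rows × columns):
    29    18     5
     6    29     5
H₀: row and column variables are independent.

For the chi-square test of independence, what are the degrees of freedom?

df = (r−1)(c−1) = (2−1)·(3−1) = 2

degrees of freedom = 2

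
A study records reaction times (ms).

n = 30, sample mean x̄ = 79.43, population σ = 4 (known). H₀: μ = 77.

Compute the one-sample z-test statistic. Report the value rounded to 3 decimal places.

test statistic = 3.327

SE = σ/√n = 4/√30 = 0.7303
z = (x̄−μ₀)/SE = (79.43−77)/0.7303 = 3.3274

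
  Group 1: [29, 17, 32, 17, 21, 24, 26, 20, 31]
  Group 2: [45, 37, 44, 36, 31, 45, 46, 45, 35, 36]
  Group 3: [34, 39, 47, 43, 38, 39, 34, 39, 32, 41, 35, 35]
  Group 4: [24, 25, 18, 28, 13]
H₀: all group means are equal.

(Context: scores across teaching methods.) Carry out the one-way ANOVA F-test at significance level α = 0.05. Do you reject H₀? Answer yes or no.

reject H₀: yes

Group means [24.11, 40.00, 38.00, 21.60], grand mean 32.806
SSB = Σnᵢ(x̄ᵢ−x̄)² = 2149.550; SSW = ΣΣ(x−x̄ᵢ)² = 888.089
MSB = 2149.550/3 = 716.5167; MSW = 888.089/32 = 27.7528
F = MSB/MSW = 25.8178
df = (3, 32)
p-value (upper-tail) = 0.00000
At α=0.05: p < α → reject H₀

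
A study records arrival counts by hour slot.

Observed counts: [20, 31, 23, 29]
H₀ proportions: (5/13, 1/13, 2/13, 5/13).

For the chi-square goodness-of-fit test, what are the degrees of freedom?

degrees of freedom = 3

df = k − 1 = 4 − 1 = 3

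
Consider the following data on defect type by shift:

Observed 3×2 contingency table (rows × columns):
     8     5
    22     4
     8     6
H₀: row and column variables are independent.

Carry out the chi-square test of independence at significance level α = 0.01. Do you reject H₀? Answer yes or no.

Row totals [13, 26, 14], col totals [38, 15], n=53
χ² = (8−9.32)²/9.32 + (5−3.68)²/3.68 + (22−18.64)²/18.64 + (4−7.36)²/7.36 + (8−10.04)²/10.04 + (6−3.96)²/3.96 = 4.2608
df = 2
p-value (upper-tail) = 0.11879
At α=0.01: p ≥ α → fail to reject H₀

reject H₀: no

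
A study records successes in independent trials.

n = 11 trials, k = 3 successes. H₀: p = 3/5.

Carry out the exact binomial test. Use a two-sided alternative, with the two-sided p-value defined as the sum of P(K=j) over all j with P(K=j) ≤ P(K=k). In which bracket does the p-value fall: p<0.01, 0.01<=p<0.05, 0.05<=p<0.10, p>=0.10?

Exact binomial: n=11, k=3, p₀=3/5=0.6000
P(X=j) = C(n,j)·p₀^j·(1−p₀)^(n−j); p = Σ P(X=j) over j with P(X=j) ≤ P(X=3)
p-value (two-sided) = 0.03291
→ bracket: 0.01<=p<0.05

p-value bracket: 0.01<=p<0.05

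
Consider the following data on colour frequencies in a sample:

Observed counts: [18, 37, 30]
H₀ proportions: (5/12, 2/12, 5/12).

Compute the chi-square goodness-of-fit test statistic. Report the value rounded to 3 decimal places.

n = 85; E_i = n·p_i = [35.42, 14.17, 35.42]
χ² = (18−35.42)²/35.42 + (37−14.17)²/14.17 + (30−35.42)²/35.42 = 46.1953
df = 2

test statistic = 46.195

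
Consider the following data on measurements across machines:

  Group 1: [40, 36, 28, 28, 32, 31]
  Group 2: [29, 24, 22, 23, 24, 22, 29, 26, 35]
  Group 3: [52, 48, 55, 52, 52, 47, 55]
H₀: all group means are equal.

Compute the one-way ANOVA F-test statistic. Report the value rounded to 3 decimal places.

test statistic = 79.980

Group means [32.50, 26.00, 51.57], grand mean 35.909
SSB = Σnᵢ(x̄ᵢ−x̄)² = 2670.604; SSW = ΣΣ(x−x̄ᵢ)² = 317.214
MSB = 2670.604/2 = 1335.3019; MSW = 317.214/19 = 16.6955
F = MSB/MSW = 79.9798
df = (2, 19)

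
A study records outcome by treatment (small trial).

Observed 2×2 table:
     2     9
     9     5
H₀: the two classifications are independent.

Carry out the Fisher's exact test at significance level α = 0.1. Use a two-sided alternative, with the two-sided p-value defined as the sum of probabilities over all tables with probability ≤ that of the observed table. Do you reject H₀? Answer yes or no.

Margins: r₁=11, r₂=14, c₁=11, c₂=14, n=25
p_obs = C(11,2)·C(14,9)/C(25,11); sum pmf over tables with pmf ≤ p_obs
p-value (two-sided) = 0.04189
At α=0.1: p < α → reject H₀

reject H₀: yes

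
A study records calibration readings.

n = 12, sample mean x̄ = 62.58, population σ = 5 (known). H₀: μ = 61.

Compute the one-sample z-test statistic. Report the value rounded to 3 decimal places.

SE = σ/√n = 5/√12 = 1.4434
z = (x̄−μ₀)/SE = (62.58−61)/1.4434 = 1.0947

test statistic = 1.095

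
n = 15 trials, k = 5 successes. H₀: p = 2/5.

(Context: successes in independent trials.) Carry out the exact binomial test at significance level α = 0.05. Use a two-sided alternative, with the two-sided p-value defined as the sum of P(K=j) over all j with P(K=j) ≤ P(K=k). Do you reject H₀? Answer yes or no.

reject H₀: no

Exact binomial: n=15, k=5, p₀=2/5=0.4000
P(X=j) = C(n,j)·p₀^j·(1−p₀)^(n−j); p = Σ P(X=j) over j with P(X=j) ≤ P(X=5)
p-value (two-sided) = 0.79340
At α=0.05: p ≥ α → fail to reject H₀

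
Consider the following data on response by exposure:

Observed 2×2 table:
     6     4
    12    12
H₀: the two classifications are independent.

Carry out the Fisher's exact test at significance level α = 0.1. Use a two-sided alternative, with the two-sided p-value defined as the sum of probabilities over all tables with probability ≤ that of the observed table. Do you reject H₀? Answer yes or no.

Margins: r₁=10, r₂=24, c₁=18, c₂=16, n=34
p_obs = C(10,6)·C(24,12)/C(34,18); sum pmf over tables with pmf ≤ p_obs
p-value (two-sided) = 0.71459
At α=0.1: p ≥ α → fail to reject H₀

reject H₀: no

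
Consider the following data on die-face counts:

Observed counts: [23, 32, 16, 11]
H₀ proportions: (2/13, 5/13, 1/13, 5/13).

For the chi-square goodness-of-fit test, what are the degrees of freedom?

degrees of freedom = 3

df = k − 1 = 4 − 1 = 3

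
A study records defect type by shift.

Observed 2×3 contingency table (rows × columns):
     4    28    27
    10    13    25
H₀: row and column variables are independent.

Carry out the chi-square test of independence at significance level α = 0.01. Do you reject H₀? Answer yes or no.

reject H₀: no

Row totals [59, 48], col totals [14, 41, 52], n=107
χ² = (4−7.72)²/7.72 + (28−22.61)²/22.61 + (27−28.67)²/28.67 + (10−6.28)²/6.28 + (13−18.39)²/18.39 + (25−23.33)²/23.33 = 7.0801
df = 2
p-value (upper-tail) = 0.02901
At α=0.01: p ≥ α → fail to reject H₀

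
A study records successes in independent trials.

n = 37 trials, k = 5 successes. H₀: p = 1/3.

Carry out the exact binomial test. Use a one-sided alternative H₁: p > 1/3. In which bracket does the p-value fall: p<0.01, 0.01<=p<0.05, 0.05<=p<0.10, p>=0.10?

Exact binomial: n=37, k=5, p₀=1/3=0.3333
P(X≥5) from Σ C(n,i)·p₀^i·(1−p₀)^(n−i)
p-value (one-sided, H₁ greater) = 0.99839
→ bracket: p>=0.10

p-value bracket: p>=0.10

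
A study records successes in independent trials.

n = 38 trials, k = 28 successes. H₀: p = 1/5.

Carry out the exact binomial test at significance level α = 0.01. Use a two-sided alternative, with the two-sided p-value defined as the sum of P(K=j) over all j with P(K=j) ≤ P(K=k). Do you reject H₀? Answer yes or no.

Exact binomial: n=38, k=28, p₀=1/5=0.2000
P(X=j) = C(n,j)·p₀^j·(1−p₀)^(n−j); p = Σ P(X=j) over j with P(X=j) ≤ P(X=28)
p-value (two-sided) = 0.00000
At α=0.01: p < α → reject H₀

reject H₀: yes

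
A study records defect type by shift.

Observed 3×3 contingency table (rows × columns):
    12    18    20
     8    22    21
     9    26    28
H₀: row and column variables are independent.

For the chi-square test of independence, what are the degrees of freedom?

df = (r−1)(c−1) = (3−1)·(3−1) = 4

degrees of freedom = 4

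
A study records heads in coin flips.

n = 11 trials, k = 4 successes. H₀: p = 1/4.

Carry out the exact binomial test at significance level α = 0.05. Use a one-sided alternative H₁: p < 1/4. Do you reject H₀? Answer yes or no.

reject H₀: no

Exact binomial: n=11, k=4, p₀=1/4=0.2500
P(X≤4) from Σ C(n,i)·p₀^i·(1−p₀)^(n−i)
p-value (one-sided, H₁ less) = 0.88537
At α=0.05: p ≥ α → fail to reject H₀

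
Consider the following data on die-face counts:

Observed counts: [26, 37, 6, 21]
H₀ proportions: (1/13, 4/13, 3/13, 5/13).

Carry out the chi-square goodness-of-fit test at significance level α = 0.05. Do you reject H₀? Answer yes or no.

reject H₀: yes

n = 90; E_i = n·p_i = [6.92, 27.69, 20.77, 34.62]
χ² = (26−6.92)²/6.92 + (37−27.69)²/27.69 + (6−20.77)²/20.77 + (21−34.62)²/34.62 = 71.5539
df = 3
p-value (upper-tail) = 0.00000
At α=0.05: p < α → reject H₀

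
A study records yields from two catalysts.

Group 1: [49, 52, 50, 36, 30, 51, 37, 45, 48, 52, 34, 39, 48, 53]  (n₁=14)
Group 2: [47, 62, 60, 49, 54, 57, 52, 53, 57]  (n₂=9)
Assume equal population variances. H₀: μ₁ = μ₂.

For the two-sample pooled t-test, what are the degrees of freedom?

degrees of freedom = 21

df = n₁ + n₂ − 2 = 14 + 9 − 2 = 21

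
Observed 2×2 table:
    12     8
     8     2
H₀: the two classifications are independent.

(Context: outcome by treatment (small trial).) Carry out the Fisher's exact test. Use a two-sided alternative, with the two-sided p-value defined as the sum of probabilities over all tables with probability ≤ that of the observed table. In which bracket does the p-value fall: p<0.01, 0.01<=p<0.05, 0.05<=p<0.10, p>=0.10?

p-value bracket: p>=0.10

Margins: r₁=20, r₂=10, c₁=20, c₂=10, n=30
p_obs = C(20,12)·C(10,8)/C(30,20); sum pmf over tables with pmf ≤ p_obs
p-value (two-sided) = 0.41947
→ bracket: p>=0.10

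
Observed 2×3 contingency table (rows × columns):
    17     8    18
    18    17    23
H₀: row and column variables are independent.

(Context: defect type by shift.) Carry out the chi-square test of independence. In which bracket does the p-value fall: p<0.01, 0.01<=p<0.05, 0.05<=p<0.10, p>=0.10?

p-value bracket: p>=0.10

Row totals [43, 58], col totals [35, 25, 41], n=101
χ² = (17−14.90)²/14.90 + (8−10.64)²/10.64 + (18−17.46)²/17.46 + (18−20.10)²/20.10 + (17−14.36)²/14.36 + (23−23.54)²/23.54 = 1.6878
df = 2
p-value (upper-tail) = 0.43002
→ bracket: p>=0.10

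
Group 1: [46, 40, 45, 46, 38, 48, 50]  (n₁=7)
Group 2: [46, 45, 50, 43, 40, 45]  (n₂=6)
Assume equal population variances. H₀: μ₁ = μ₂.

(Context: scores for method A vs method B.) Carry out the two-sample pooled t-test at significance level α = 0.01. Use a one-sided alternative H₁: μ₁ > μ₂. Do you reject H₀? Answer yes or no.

reject H₀: no

x̄₁=44.714, s₁=4.271, n₁=7
x̄₂=44.833, s₂=3.312, n₂=6
s_p² = [6·4.271² + 5·3.312²]/11 = 14.9329
SE = √(s_p²·(1/7+1/6)) = 2.1499
t = (44.714−44.833)/2.1499 = -0.0554
df = 11
p-value (one-sided, H₁ greater) = 0.52158
At α=0.01: p ≥ α → fail to reject H₀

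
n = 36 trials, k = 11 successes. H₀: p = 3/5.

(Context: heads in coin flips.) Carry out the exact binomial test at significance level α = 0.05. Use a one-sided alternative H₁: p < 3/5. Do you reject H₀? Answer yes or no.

Exact binomial: n=36, k=11, p₀=3/5=0.6000
P(X≤11) from Σ C(n,i)·p₀^i·(1−p₀)^(n−i)
p-value (one-sided, H₁ less) = 0.00034
At α=0.05: p < α → reject H₀

reject H₀: yes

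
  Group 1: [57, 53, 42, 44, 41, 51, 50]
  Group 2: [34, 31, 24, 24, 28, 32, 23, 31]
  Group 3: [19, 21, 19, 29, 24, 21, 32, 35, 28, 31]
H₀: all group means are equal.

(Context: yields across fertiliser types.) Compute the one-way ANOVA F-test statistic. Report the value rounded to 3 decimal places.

Group means [48.29, 28.38, 25.90], grand mean 32.960
SSB = Σnᵢ(x̄ᵢ−x̄)² = 2310.756; SSW = ΣΣ(x−x̄ᵢ)² = 652.204
MSB = 2310.756/2 = 1155.3782; MSW = 652.204/22 = 29.6456
F = MSB/MSW = 38.9730
df = (2, 22)

test statistic = 38.973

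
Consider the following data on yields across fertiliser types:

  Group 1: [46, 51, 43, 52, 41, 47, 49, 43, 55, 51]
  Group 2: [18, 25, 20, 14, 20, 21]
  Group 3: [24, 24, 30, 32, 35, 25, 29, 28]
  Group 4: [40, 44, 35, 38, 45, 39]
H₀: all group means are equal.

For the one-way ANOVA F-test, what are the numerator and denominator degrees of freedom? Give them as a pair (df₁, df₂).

k = 4 groups, N = 30 total
df = (k−1, N−k) = (4−1, 30−4) = (3, 26)

degrees of freedom = [3, 26]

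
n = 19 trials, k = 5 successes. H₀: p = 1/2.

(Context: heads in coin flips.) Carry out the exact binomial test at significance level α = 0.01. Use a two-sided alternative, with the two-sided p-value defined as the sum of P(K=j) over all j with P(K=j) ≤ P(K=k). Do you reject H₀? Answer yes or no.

reject H₀: no

Exact binomial: n=19, k=5, p₀=1/2=0.5000
P(X=j) = C(n,j)·p₀^j·(1−p₀)^(n−j); p = Σ P(X=j) over j with P(X=j) ≤ P(X=5)
p-value (two-sided) = 0.06357
At α=0.01: p ≥ α → fail to reject H₀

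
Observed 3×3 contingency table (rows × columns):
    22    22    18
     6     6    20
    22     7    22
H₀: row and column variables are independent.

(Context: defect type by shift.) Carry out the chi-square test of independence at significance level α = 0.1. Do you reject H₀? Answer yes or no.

Row totals [62, 32, 51], col totals [50, 35, 60], n=145
χ² = (22−21.38)²/21.38 + (22−14.97)²/14.97 + (18−25.66)²/25.66 + (6−11.03)²/11.03 + (6−7.72)²/7.72 + (20−13.24)²/13.24 + (22−17.59)²/17.59 + (7−12.31)²/12.31 + (22−21.10)²/21.10 = 15.1769
df = 4
p-value (upper-tail) = 0.00435
At α=0.1: p < α → reject H₀

reject H₀: yes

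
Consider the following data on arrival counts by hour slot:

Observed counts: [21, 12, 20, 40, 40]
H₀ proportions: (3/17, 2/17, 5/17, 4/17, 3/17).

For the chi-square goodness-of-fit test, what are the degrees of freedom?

degrees of freedom = 4

df = k − 1 = 5 − 1 = 4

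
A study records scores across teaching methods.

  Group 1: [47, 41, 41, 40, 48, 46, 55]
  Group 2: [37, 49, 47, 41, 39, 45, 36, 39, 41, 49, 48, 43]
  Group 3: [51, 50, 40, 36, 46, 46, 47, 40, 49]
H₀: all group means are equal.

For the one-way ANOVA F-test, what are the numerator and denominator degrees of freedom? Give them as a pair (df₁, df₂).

k = 3 groups, N = 28 total
df = (k−1, N−k) = (3−1, 28−3) = (2, 25)

degrees of freedom = [2, 25]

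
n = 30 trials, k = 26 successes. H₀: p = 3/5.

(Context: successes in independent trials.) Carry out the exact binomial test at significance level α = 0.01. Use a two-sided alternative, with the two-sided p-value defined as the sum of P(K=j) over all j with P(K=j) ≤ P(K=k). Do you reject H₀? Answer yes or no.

reject H₀: yes

Exact binomial: n=30, k=26, p₀=3/5=0.6000
P(X=j) = C(n,j)·p₀^j·(1−p₀)^(n−j); p = Σ P(X=j) over j with P(X=j) ≤ P(X=26)
p-value (two-sided) = 0.00237
At α=0.01: p < α → reject H₀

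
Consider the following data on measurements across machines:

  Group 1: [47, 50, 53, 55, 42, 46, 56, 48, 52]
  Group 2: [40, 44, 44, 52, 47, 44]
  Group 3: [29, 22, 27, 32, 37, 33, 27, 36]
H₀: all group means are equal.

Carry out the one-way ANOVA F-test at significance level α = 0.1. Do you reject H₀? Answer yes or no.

Group means [49.89, 45.17, 30.38], grand mean 41.870
SSB = Σnᵢ(x̄ᵢ−x̄)² = 1701.011; SSW = ΣΣ(x−x̄ᵢ)² = 427.597
MSB = 1701.011/2 = 850.5057; MSW = 427.597/20 = 21.3799
F = MSB/MSW = 39.7807
df = (2, 20)
p-value (upper-tail) = 0.00000
At α=0.1: p < α → reject H₀

reject H₀: yes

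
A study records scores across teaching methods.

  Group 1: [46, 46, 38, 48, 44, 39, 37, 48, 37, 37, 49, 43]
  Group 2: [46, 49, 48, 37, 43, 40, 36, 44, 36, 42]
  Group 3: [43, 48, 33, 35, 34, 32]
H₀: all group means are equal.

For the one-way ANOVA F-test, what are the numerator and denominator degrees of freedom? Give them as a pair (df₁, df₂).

k = 3 groups, N = 28 total
df = (k−1, N−k) = (3−1, 28−3) = (2, 25)

degrees of freedom = [2, 25]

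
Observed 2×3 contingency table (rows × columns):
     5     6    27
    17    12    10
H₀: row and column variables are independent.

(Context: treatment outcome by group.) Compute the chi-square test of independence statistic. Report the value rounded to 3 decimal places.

test statistic = 16.346

Row totals [38, 39], col totals [22, 18, 37], n=77
χ² = (5−10.86)²/10.86 + (6−8.88)²/8.88 + (27−18.26)²/18.26 + (17−11.14)²/11.14 + (12−9.12)²/9.12 + (10−18.74)²/18.74 = 16.3460
df = 2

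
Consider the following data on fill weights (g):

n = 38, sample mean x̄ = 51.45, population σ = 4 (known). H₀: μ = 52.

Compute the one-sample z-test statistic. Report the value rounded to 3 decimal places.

SE = σ/√n = 4/√38 = 0.6489
z = (x̄−μ₀)/SE = (51.45−52)/0.6489 = -0.8476

test statistic = -0.848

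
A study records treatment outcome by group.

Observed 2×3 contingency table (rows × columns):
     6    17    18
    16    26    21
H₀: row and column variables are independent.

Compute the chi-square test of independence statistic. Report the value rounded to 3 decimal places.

test statistic = 2.100

Row totals [41, 63], col totals [22, 43, 39], n=104
χ² = (6−8.67)²/8.67 + (17−16.95)²/16.95 + (18−15.38)²/15.38 + (16−13.33)²/13.33 + (26−26.05)²/26.05 + (21−23.62)²/23.62 = 2.1001
df = 2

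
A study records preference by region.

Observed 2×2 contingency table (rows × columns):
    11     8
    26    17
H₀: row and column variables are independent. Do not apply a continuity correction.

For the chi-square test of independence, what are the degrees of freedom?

df = (r−1)(c−1) = (2−1)·(2−1) = 1

degrees of freedom = 1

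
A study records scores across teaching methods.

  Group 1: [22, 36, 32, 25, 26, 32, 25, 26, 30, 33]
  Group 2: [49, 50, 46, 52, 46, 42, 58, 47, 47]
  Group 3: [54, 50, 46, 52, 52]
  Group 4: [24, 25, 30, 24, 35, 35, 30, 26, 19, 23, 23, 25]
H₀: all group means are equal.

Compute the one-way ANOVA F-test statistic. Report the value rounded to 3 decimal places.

test statistic = 67.457

Group means [28.70, 48.56, 50.80, 26.58], grand mean 36.028
SSB = Σnᵢ(x̄ᵢ−x̄)² = 4110.933; SSW = ΣΣ(x−x̄ᵢ)² = 650.039
MSB = 4110.933/3 = 1370.3111; MSW = 650.039/32 = 20.3137
F = MSB/MSW = 67.4574
df = (3, 32)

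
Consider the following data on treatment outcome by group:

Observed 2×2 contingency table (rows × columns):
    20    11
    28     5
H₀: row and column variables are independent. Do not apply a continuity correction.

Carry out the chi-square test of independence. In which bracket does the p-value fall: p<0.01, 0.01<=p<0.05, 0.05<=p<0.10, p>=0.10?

Row totals [31, 33], col totals [48, 16], n=64
χ² = (20−23.25)²/23.25 + (11−7.75)²/7.75 + (28−24.75)²/24.75 + (5−8.25)²/8.25 = 3.5243
df = 1
p-value (upper-tail) = 0.06048
→ bracket: 0.05<=p<0.10

p-value bracket: 0.05<=p<0.10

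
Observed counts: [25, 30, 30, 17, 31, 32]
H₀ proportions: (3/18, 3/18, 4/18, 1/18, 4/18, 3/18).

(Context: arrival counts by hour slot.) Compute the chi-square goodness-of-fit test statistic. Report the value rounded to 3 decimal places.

test statistic = 9.973

n = 165; E_i = n·p_i = [27.50, 27.50, 36.67, 9.17, 36.67, 27.50]
χ² = (25−27.50)²/27.50 + (30−27.50)²/27.50 + (30−36.67)²/36.67 + (17−9.17)²/9.17 + (31−36.67)²/36.67 + (32−27.50)²/27.50 = 9.9727
df = 5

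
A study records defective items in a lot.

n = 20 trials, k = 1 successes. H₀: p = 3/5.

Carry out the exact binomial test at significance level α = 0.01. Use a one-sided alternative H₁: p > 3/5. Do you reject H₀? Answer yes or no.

Exact binomial: n=20, k=1, p₀=3/5=0.6000
P(X≥1) from Σ C(n,i)·p₀^i·(1−p₀)^(n−i)
p-value (one-sided, H₁ greater) = 1.00000
At α=0.01: p ≥ α → fail to reject H₀

reject H₀: no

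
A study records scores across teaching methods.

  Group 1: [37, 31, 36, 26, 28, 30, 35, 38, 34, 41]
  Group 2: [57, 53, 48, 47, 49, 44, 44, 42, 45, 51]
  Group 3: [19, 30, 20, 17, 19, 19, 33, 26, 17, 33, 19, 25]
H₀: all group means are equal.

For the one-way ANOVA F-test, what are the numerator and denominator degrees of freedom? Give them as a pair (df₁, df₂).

degrees of freedom = [2, 29]

k = 3 groups, N = 32 total
df = (k−1, N−k) = (3−1, 32−3) = (2, 29)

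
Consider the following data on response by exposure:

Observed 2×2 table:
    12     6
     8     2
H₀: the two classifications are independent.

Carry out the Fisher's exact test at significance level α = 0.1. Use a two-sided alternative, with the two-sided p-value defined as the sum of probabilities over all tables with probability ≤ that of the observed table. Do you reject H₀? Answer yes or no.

Margins: r₁=18, r₂=10, c₁=20, c₂=8, n=28
p_obs = C(18,12)·C(10,8)/C(28,20); sum pmf over tables with pmf ≤ p_obs
p-value (two-sided) = 0.66920
At α=0.1: p ≥ α → fail to reject H₀

reject H₀: no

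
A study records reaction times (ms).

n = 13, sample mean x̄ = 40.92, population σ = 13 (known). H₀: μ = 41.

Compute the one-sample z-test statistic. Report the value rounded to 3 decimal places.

SE = σ/√n = 13/√13 = 3.6056
z = (x̄−μ₀)/SE = (40.92−41)/3.6056 = -0.0222

test statistic = -0.022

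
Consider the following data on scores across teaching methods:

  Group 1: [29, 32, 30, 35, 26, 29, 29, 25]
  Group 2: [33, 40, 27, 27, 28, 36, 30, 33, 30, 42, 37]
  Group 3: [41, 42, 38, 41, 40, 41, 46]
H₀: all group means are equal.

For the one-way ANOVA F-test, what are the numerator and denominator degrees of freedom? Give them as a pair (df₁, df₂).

k = 3 groups, N = 26 total
df = (k−1, N−k) = (3−1, 26−3) = (2, 23)

degrees of freedom = [2, 23]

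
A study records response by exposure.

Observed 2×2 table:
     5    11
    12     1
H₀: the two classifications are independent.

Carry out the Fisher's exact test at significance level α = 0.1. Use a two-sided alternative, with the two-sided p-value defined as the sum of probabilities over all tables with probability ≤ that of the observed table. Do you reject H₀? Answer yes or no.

reject H₀: yes

Margins: r₁=16, r₂=13, c₁=17, c₂=12, n=29
p_obs = C(16,5)·C(13,12)/C(29,17); sum pmf over tables with pmf ≤ p_obs
p-value (two-sided) = 0.00181
At α=0.1: p < α → reject H₀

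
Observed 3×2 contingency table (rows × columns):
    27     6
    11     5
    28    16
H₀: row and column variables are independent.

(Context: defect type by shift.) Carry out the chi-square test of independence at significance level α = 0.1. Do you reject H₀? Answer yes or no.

reject H₀: no

Row totals [33, 16, 44], col totals [66, 27], n=93
χ² = (27−23.42)²/23.42 + (6−9.58)²/9.58 + (11−11.35)²/11.35 + (5−4.65)²/4.65 + (28−31.23)²/31.23 + (16−12.77)²/12.77 = 3.0717
df = 2
p-value (upper-tail) = 0.21527
At α=0.1: p ≥ α → fail to reject H₀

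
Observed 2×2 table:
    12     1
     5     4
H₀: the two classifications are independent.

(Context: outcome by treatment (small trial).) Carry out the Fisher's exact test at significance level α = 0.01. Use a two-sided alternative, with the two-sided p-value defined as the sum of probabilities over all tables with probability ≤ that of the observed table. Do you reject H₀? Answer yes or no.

Margins: r₁=13, r₂=9, c₁=17, c₂=5, n=22
p_obs = C(13,12)·C(9,5)/C(22,17); sum pmf over tables with pmf ≤ p_obs
p-value (two-sided) = 0.11586
At α=0.01: p ≥ α → fail to reject H₀

reject H₀: no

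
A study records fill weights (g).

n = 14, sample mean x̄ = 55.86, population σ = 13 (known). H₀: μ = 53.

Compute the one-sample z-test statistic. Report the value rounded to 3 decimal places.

test statistic = 0.823

SE = σ/√n = 13/√14 = 3.4744
z = (x̄−μ₀)/SE = (55.86−53)/3.4744 = 0.8232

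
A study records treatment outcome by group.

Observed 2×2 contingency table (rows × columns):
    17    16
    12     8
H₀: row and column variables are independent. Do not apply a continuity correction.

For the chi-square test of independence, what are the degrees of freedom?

degrees of freedom = 1

df = (r−1)(c−1) = (2−1)·(2−1) = 1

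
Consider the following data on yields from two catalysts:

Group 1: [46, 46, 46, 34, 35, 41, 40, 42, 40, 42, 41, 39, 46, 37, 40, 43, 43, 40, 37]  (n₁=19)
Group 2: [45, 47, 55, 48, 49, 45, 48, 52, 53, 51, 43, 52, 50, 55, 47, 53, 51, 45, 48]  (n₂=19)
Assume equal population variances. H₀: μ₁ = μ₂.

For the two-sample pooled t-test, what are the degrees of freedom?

degrees of freedom = 36

df = n₁ + n₂ − 2 = 19 + 19 − 2 = 36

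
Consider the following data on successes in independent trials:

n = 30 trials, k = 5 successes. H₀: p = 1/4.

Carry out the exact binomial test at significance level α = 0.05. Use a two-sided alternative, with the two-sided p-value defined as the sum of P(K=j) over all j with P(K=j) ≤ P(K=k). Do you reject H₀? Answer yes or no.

reject H₀: no

Exact binomial: n=30, k=5, p₀=1/4=0.2500
P(X=j) = C(n,j)·p₀^j·(1−p₀)^(n−j); p = Σ P(X=j) over j with P(X=j) ≤ P(X=5)
p-value (two-sided) = 0.39919
At α=0.05: p ≥ α → fail to reject H₀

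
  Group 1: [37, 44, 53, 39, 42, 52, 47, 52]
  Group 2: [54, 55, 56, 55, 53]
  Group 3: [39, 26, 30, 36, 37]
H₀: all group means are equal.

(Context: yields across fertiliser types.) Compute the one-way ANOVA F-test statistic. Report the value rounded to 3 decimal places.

Group means [45.75, 54.60, 33.60], grand mean 44.833
SSB = Σnᵢ(x̄ᵢ−x̄)² = 1114.600; SSW = ΣΣ(x−x̄ᵢ)² = 393.900
MSB = 1114.600/2 = 557.3000; MSW = 393.900/15 = 26.2600
F = MSB/MSW = 21.2224
df = (2, 15)

test statistic = 21.222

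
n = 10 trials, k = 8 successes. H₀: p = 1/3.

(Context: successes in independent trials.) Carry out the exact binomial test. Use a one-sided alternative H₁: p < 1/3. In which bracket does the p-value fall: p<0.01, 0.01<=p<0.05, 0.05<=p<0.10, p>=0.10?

Exact binomial: n=10, k=8, p₀=1/3=0.3333
P(X≤8) from Σ C(n,i)·p₀^i·(1−p₀)^(n−i)
p-value (one-sided, H₁ less) = 0.99964
→ bracket: p>=0.10

p-value bracket: p>=0.10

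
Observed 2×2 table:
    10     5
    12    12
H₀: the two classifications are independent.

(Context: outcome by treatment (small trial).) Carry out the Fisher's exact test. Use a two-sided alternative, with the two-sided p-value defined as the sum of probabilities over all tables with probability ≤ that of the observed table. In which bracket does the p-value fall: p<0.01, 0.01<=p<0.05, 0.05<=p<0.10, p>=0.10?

Margins: r₁=15, r₂=24, c₁=22, c₂=17, n=39
p_obs = C(15,10)·C(24,12)/C(39,22); sum pmf over tables with pmf ≤ p_obs
p-value (two-sided) = 0.34287
→ bracket: p>=0.10

p-value bracket: p>=0.10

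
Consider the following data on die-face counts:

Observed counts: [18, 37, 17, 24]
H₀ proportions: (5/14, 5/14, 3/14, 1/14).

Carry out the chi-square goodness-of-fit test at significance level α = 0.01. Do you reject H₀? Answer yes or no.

n = 96; E_i = n·p_i = [34.29, 34.29, 20.57, 6.86]
χ² = (18−34.29)²/34.29 + (37−34.29)²/34.29 + (17−20.57)²/20.57 + (24−6.86)²/6.86 = 51.4278
df = 3
p-value (upper-tail) = 0.00000
At α=0.01: p < α → reject H₀

reject H₀: yes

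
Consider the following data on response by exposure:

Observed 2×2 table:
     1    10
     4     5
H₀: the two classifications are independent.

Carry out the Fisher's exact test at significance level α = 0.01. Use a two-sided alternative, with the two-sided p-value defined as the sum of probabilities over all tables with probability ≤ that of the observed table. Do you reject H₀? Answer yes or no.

Margins: r₁=11, r₂=9, c₁=5, c₂=15, n=20
p_obs = C(11,1)·C(9,4)/C(20,5); sum pmf over tables with pmf ≤ p_obs
p-value (two-sided) = 0.12732
At α=0.01: p ≥ α → fail to reject H₀

reject H₀: no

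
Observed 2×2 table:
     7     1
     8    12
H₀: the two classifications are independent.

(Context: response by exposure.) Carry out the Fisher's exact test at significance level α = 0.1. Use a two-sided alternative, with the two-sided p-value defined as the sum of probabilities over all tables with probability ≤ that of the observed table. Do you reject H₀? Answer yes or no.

Margins: r₁=8, r₂=20, c₁=15, c₂=13, n=28
p_obs = C(8,7)·C(20,8)/C(28,15); sum pmf over tables with pmf ≤ p_obs
p-value (two-sided) = 0.03768
At α=0.1: p < α → reject H₀

reject H₀: yes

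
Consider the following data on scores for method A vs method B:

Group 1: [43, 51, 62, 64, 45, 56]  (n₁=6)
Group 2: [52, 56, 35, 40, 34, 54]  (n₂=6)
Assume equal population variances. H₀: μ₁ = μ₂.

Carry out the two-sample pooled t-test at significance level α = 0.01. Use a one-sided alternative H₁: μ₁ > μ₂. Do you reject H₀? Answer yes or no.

x̄₁=53.500, s₁=8.689, n₁=6
x̄₂=45.167, s₂=9.968, n₂=6
s_p² = [5·8.689² + 5·9.968²]/10 = 87.4333
SE = √(s_p²·(1/6+1/6)) = 5.3986
t = (53.500−45.167)/5.3986 = 1.5436
df = 10
p-value (one-sided, H₁ greater) = 0.07686
At α=0.01: p ≥ α → fail to reject H₀

reject H₀: no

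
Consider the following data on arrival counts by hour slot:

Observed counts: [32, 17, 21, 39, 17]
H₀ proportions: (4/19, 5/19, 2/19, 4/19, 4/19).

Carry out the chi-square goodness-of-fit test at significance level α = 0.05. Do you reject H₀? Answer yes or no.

reject H₀: yes

n = 126; E_i = n·p_i = [26.53, 33.16, 13.26, 26.53, 26.53]
χ² = (32−26.53)²/26.53 + (17−33.16)²/33.16 + (21−13.26)²/13.26 + (39−26.53)²/26.53 + (17−26.53)²/26.53 = 22.8032
df = 4
p-value (upper-tail) = 0.00014
At α=0.05: p < α → reject H₀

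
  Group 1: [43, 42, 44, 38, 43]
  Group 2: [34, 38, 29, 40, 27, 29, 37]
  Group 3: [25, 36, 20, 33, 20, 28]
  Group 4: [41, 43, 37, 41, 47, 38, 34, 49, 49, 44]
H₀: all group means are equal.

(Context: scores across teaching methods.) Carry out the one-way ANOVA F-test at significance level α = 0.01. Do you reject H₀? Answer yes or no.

Group means [42.00, 33.43, 27.00, 42.30], grand mean 36.750
SSB = Σnᵢ(x̄ᵢ−x̄)² = 1093.436; SSW = ΣΣ(x−x̄ᵢ)² = 633.814
MSB = 1093.436/3 = 364.4786; MSW = 633.814/24 = 26.4089
F = MSB/MSW = 13.8013
df = (3, 24)
p-value (upper-tail) = 0.00002
At α=0.01: p < α → reject H₀

reject H₀: yes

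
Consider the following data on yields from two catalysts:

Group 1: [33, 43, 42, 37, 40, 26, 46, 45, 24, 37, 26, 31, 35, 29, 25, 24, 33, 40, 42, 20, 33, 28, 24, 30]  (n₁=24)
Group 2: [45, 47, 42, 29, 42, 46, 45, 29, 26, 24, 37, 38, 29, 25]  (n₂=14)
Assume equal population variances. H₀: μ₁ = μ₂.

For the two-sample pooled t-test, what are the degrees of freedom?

df = n₁ + n₂ − 2 = 24 + 14 − 2 = 36

degrees of freedom = 36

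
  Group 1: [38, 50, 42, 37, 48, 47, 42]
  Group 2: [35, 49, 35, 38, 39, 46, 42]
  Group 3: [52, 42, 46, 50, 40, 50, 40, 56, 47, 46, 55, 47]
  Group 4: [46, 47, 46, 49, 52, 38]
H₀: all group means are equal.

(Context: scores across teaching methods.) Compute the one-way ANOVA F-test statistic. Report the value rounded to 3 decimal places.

Group means [43.43, 40.57, 47.58, 46.33], grand mean 44.906
SSB = Σnᵢ(x̄ᵢ−x̄)² = 245.040; SSW = ΣΣ(x−x̄ᵢ)² = 743.679
MSB = 245.040/3 = 81.6801; MSW = 743.679/28 = 26.5599
F = MSB/MSW = 3.0753
df = (3, 28)

test statistic = 3.075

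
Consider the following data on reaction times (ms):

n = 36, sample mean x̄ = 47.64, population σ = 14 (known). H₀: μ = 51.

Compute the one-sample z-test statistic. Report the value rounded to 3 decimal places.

SE = σ/√n = 14/√36 = 2.3333
z = (x̄−μ₀)/SE = (47.64−51)/2.3333 = -1.4400

test statistic = -1.440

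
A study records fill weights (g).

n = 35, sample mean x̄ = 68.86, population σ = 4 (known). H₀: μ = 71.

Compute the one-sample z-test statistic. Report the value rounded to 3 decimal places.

test statistic = -3.165

SE = σ/√n = 4/√35 = 0.6761
z = (x̄−μ₀)/SE = (68.86−71)/0.6761 = -3.1651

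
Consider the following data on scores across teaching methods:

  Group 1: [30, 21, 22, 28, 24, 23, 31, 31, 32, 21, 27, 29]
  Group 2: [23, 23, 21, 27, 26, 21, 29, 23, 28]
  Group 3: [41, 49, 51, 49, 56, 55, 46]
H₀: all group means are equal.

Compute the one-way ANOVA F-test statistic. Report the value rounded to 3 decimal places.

test statistic = 88.957

Group means [26.58, 24.56, 49.57], grand mean 31.679
SSB = Σnᵢ(x̄ᵢ−x̄)² = 3009.254; SSW = ΣΣ(x−x̄ᵢ)² = 422.853
MSB = 3009.254/2 = 1504.6270; MSW = 422.853/25 = 16.9141
F = MSB/MSW = 88.9568
df = (2, 25)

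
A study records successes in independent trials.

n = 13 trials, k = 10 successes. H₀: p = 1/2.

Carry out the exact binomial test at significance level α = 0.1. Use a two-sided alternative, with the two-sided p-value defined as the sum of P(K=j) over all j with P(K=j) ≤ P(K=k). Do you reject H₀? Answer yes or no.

reject H₀: yes

Exact binomial: n=13, k=10, p₀=1/2=0.5000
P(X=j) = C(n,j)·p₀^j·(1−p₀)^(n−j); p = Σ P(X=j) over j with P(X=j) ≤ P(X=10)
p-value (two-sided) = 0.09229
At α=0.1: p < α → reject H₀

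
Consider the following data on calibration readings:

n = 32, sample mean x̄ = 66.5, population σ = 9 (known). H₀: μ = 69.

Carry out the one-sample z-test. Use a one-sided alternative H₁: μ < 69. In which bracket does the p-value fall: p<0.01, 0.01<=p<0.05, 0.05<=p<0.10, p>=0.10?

p-value bracket: 0.05<=p<0.10

SE = σ/√n = 9/√32 = 1.5910
z = (x̄−μ₀)/SE = (66.5−69)/1.5910 = -1.5713
p-value (one-sided, H₁ less) = 0.05805
→ bracket: 0.05<=p<0.10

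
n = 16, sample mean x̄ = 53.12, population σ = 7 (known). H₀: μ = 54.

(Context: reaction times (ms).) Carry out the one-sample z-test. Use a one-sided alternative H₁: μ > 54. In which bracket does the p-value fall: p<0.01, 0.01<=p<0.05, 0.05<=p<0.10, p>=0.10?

p-value bracket: p>=0.10

SE = σ/√n = 7/√16 = 1.7500
z = (x̄−μ₀)/SE = (53.12−54)/1.7500 = -0.5029
p-value (one-sided, H₁ greater) = 0.69247
→ bracket: p>=0.10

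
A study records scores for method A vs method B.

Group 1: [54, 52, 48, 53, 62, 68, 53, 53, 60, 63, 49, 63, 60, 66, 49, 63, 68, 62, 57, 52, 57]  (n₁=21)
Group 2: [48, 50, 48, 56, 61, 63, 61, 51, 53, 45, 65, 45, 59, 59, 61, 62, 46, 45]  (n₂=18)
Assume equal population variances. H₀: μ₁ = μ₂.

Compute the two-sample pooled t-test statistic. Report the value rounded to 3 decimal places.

test statistic = 1.565

x̄₁=57.714, s₁=6.341, n₁=21
x̄₂=54.333, s₂=7.154, n₂=18
s_p² = [20·6.341² + 17·7.154²]/37 = 45.2510
SE = √(s_p²·(1/21+1/18)) = 2.1607
t = (57.714−54.333)/2.1607 = 1.5647
df = 37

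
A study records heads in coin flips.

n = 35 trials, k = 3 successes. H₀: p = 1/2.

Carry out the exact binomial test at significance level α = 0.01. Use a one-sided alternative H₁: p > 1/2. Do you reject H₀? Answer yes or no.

Exact binomial: n=35, k=3, p₀=1/2=0.5000
P(X≥3) from Σ C(n,i)·p₀^i·(1−p₀)^(n−i)
p-value (one-sided, H₁ greater) = 1.00000
At α=0.01: p ≥ α → fail to reject H₀

reject H₀: no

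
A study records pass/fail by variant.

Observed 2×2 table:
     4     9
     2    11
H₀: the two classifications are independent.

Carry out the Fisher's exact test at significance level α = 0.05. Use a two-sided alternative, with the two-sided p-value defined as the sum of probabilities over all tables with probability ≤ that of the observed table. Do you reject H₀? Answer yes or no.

reject H₀: no

Margins: r₁=13, r₂=13, c₁=6, c₂=20, n=26
p_obs = C(13,4)·C(13,2)/C(26,6); sum pmf over tables with pmf ≤ p_obs
p-value (two-sided) = 0.64472
At α=0.05: p ≥ α → fail to reject H₀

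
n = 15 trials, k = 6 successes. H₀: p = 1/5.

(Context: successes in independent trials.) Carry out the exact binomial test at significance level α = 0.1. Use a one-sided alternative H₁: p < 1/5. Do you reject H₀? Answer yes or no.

Exact binomial: n=15, k=6, p₀=1/5=0.2000
P(X≤6) from Σ C(n,i)·p₀^i·(1−p₀)^(n−i)
p-value (one-sided, H₁ less) = 0.98194
At α=0.1: p ≥ α → fail to reject H₀

reject H₀: no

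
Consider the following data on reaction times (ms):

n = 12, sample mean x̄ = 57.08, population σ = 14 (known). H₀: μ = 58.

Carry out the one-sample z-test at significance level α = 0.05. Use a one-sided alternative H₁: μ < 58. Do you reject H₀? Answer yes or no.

reject H₀: no

SE = σ/√n = 14/√12 = 4.0415
z = (x̄−μ₀)/SE = (57.08−58)/4.0415 = -0.2276
p-value (one-sided, H₁ less) = 0.40996
At α=0.05: p ≥ α → fail to reject H₀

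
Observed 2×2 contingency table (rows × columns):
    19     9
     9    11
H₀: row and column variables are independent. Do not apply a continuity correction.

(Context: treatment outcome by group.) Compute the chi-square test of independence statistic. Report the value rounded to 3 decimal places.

Row totals [28, 20], col totals [28, 20], n=48
χ² = (19−16.33)²/16.33 + (9−11.67)²/11.67 + (9−11.67)²/11.67 + (11−8.33)²/8.33 = 2.5078
df = 1

test statistic = 2.508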